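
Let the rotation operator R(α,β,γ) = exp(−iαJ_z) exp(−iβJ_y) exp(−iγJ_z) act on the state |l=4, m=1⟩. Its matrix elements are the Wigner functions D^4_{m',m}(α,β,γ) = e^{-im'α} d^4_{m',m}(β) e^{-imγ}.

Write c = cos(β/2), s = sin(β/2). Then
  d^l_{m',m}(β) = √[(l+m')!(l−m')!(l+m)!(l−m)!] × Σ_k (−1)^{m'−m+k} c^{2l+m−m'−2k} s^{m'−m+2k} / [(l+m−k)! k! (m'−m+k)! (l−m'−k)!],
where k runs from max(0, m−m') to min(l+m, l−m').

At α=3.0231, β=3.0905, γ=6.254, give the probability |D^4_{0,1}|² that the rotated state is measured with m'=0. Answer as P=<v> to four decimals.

First d^4_{0,1}(β=3.0905), then the phase factors e^{-i(0)α} and e^{-i(1)γ}:
With c≡cos(β/2)=0.025544 and s≡sin(β/2)=0.999674, N=[24·24·120·6]^{1/2}=643.987578
k: max(0,(1)−(0))=1 … min(4+(1),4−(0))=4
  k=1: (−1)^0·643.9876/(144)·0.0255^7·0.9997^1 = +0.000000
  k=2: (−1)^1·643.9876/(24)·0.0255^5·0.9997^3 = -0.000000
  k=3: (−1)^2·643.9876/(24)·0.0255^3·0.9997^5 = +0.000446
  k=4: (−1)^3·643.9876/(144)·0.0255^1·0.9997^7 = -0.113974
d^4_{0,1}(3.0905) = +0.000000 -0.000000 +0.000446 -0.113974 = -0.113527
|D^4_{0,1}|² = |d^4_{0,1}(β)|² = (-0.113527)² = 0.012888 (the z-rotation phases have unit modulus)

P=0.0129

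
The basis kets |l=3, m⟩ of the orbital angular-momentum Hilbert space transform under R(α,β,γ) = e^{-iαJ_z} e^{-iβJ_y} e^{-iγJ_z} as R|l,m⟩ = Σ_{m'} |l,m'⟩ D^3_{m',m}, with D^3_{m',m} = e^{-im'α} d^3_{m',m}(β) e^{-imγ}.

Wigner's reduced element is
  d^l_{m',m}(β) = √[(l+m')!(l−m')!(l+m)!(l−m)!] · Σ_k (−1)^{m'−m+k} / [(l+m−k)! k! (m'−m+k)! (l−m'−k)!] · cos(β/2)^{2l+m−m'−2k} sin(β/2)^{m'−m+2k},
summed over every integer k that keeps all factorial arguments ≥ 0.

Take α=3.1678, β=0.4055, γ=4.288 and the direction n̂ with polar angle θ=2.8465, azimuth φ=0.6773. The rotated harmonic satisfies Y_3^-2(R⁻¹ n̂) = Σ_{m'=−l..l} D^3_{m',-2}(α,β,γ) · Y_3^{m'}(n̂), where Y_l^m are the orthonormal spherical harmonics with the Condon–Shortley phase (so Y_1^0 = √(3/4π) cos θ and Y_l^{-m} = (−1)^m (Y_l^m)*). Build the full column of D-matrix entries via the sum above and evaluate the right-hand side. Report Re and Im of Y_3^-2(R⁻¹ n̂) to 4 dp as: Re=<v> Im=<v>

Re=0.0407 Im=0.0410

Need the full column D^3_{m',-2} for m'=−3..3 at α=3.1678, β=0.4055, γ=4.288.
cos(β/2)=0.979517, sin(β/2)=0.201364
d^3_{-3,-2}: single k=1 term ⇒ +0.444750;  D = +0.319242-0.309656i
d^3_{-2,-2}: k∈[0..1] ⇒ +0.883224 -0.186629 = +0.696594;  D = -0.487136+0.497938i
d^3_{-1,-2}: k∈[0..1] ⇒ -0.574170 +0.048530 = -0.525640;  D = -0.357613+0.385240i
d^3_{0,-2}: k∈[0..1] ⇒ +0.204442 -0.008640 = +0.195802;  D = -0.129406+0.146944i
d^3_{1,-2}: k∈[0..1] ⇒ -0.048530 +0.001025 = -0.047504;  D = -0.030451+0.036461i
d^3_{2,-2}: k∈[0..1] ⇒ +0.007887 -0.000067 = +0.007820;  D = -0.004854+0.006132i
d^3_{3,-2}: single k=0 term ⇒ -0.000794;  D = -0.000477+0.000636i
Y_3^{m'}(θ=2.8465,φ=0.6773) and Σ D·Y over m':
  (+0.3192-0.3097i)·(-0.0046-0.0092i)  (-0.4871+0.4979i)·(-0.0177+0.0808i)  (-0.3576+0.3852i)·(+0.2620-0.2107i)  (-0.1294+0.1469i)·(-0.5631+0.0000i)  (-0.0305+0.0365i)·(-0.2620-0.2107i)  (-0.0049+0.0061i)·(-0.0177-0.0808i)  (-0.0005+0.0006i)·(+0.0046-0.0092i)
Y_3^-2(R⁻¹ n̂) = +0.040705+0.040987i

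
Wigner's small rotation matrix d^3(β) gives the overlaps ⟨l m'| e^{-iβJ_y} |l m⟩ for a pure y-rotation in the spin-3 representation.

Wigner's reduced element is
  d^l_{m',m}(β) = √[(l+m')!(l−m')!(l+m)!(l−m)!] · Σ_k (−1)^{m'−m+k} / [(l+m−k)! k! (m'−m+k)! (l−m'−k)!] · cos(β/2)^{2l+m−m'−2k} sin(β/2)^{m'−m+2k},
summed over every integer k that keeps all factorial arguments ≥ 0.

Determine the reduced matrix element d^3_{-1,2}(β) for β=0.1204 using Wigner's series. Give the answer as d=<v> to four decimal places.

d^3_{-1,2}(β=0.1204) via Wigner's sum:
With c≡cos(β/2)=0.998189 and s≡sin(β/2)=0.060164, N=[2·24·120·1]^{1/2}=75.894664
k∈{3,4} keeps every argument non-negative
  k=3: (−1)^0·75.8947/(12)·0.9982^3·0.0602^3 = +0.001370
  k=4: (−1)^1·75.8947/(24)·0.9982^1·0.0602^5 = -0.000002
d^3_{-1,2}(0.1204) = +0.001370 -0.000002 = +0.001367

d=0.0014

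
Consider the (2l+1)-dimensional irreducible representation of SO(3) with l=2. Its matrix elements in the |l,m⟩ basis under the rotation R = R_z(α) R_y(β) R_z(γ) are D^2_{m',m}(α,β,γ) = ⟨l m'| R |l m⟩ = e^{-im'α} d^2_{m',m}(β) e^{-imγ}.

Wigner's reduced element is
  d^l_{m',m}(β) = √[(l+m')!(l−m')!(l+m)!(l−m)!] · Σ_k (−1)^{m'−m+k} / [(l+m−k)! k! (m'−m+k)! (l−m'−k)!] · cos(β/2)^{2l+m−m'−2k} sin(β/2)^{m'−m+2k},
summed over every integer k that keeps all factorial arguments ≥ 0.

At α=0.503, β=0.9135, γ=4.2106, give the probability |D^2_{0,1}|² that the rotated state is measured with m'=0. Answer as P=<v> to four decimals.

P=0.3509

First d^2_{0,1}(β=0.9135), then the phase factors e^{-i(0)α} and e^{-i(1)γ}:
Half-angle: c=0.897491, s=0.441034. N=√(2·2·6·1)=4.898979
The bounds max(0,m−m')=1 and min(l+m,l−m')=2 give 2 terms
  k=1: (−1)^0·4.8990/(2)·0.8975^3·0.4410^1 = +0.780975
  k=2: (−1)^1·4.8990/(2)·0.8975^1·0.4410^3 = -0.188591
d^2_{0,1}(0.9135) = +0.780975 -0.188591 = +0.592384
|D^2_{0,1}|² = |d^2_{0,1}(β)|² = (+0.592384)² = 0.350919 (the z-rotation phases have unit modulus)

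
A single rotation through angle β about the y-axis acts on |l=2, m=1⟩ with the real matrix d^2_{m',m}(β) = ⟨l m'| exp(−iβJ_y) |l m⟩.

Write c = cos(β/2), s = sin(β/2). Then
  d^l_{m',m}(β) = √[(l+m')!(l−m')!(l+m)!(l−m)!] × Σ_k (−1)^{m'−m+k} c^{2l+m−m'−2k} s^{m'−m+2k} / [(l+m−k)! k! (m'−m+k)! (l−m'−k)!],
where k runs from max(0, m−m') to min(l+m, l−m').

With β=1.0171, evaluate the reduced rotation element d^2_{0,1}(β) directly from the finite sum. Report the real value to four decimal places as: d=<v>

d^2_{0,1}(β=1.0171) via Wigner's sum:
c=cos(1.0171/2)=0.873451, s=sin(1.0171/2)=0.486911; N=√[2·2·6·1]=4.898979
k: max(0,(1)−(0))=1 … min(2+(1),2−(0))=2
  k=1: (−1)^0·4.8990/(2)·0.8735^3·0.4869^1 = +0.794771
  k=2: (−1)^1·4.8990/(2)·0.8735^1·0.4869^3 = -0.246981
d^2_{0,1}(1.0171) = +0.794771 -0.246981 = +0.547789

d=0.5478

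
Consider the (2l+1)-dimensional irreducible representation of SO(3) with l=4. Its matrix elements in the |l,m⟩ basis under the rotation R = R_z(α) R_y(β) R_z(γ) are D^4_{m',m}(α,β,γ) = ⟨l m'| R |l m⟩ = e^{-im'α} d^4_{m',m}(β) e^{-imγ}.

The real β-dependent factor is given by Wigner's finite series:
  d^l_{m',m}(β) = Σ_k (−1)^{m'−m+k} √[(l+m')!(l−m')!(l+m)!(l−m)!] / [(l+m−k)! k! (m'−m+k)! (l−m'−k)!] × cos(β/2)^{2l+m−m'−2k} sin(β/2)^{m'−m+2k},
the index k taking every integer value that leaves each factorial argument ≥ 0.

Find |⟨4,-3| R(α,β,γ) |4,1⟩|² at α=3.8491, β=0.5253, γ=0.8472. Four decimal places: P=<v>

P=0.0025

Split into d^4_{-3,1}(β=0.5253) × two z-phases.
With c≡cos(β/2)=0.965705 and s≡sin(β/2)=0.259641, N=[1·5040·120·6]^{1/2}=1904.940944
k: max(0,(1)−(-3))=4 … min(4+(1),4−(-3))=5
  k=4: (−1)^0·1904.9409/(144)·0.9657^4·0.2596^4 = +0.052286
  k=5: (−1)^1·1904.9409/(240)·0.9657^2·0.2596^6 = -0.002268
d^4_{-3,1}(0.5253) = +0.052286 -0.002268 = +0.050019
|D^4_{-3,1}|² = |d^4_{-3,1}(β)|² = (+0.050019)² = 0.002502 (the z-rotation phases have unit modulus)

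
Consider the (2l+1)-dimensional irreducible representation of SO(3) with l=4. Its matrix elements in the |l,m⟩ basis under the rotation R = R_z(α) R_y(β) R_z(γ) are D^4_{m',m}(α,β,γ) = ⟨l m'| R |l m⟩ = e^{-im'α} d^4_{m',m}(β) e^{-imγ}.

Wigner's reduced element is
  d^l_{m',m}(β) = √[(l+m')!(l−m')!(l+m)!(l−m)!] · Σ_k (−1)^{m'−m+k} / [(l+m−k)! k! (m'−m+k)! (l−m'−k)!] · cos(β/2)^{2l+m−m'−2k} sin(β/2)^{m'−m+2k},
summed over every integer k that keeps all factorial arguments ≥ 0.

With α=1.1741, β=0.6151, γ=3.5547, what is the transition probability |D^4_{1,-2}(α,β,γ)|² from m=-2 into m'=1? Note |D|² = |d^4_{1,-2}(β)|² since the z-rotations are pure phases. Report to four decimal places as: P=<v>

P=0.0691

Split into d^4_{1,-2}(β=0.6151) × two z-phases.
c=cos(0.6151/2)=0.953078, s=sin(0.6151/2)=0.302725; N=√[120·6·2·720]=1018.233765
k: max(0,(-2)−(1))=0 … min(4+(-2),4−(1))=2
  k=0: (−1)^3·1018.2338/(72)·0.9531^5·0.3027^3 = -0.308532
  k=1: (−1)^4·1018.2338/(48)·0.9531^3·0.3027^5 = +0.046691
  k=2: (−1)^5·1018.2338/(240)·0.9531^1·0.3027^7 = -0.000942
d^4_{1,-2}(0.6151) = -0.308532 +0.046691 -0.000942 = -0.262783
|D^4_{1,-2}|² = |d^4_{1,-2}(β)|² = (-0.262783)² = 0.069055 (the z-rotation phases have unit modulus)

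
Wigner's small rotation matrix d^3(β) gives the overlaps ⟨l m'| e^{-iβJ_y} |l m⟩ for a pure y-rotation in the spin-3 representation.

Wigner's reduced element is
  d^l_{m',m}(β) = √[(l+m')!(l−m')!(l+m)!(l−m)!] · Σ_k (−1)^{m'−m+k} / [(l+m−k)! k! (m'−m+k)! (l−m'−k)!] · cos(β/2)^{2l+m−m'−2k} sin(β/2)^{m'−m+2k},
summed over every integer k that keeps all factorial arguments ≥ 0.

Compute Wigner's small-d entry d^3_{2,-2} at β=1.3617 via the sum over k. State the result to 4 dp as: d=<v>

d^3_{2,-2}(β=1.3617) via Wigner's sum:
c=cos(1.3617/2)=0.777038, s=sin(1.3617/2)=0.629454; N=√[120·1·1·120]=120.000000
Admissible k: 0..1 (factorial args all ≥0)
  k=0: (−1)^4·120.0000/(24)·0.7770^2·0.6295^4 = +0.473925
  k=1: (−1)^5·120.0000/(120)·0.7770^0·0.6295^6 = -0.062199
d^3_{2,-2}(1.3617) = +0.473925 -0.062199 = +0.411726

d=0.4117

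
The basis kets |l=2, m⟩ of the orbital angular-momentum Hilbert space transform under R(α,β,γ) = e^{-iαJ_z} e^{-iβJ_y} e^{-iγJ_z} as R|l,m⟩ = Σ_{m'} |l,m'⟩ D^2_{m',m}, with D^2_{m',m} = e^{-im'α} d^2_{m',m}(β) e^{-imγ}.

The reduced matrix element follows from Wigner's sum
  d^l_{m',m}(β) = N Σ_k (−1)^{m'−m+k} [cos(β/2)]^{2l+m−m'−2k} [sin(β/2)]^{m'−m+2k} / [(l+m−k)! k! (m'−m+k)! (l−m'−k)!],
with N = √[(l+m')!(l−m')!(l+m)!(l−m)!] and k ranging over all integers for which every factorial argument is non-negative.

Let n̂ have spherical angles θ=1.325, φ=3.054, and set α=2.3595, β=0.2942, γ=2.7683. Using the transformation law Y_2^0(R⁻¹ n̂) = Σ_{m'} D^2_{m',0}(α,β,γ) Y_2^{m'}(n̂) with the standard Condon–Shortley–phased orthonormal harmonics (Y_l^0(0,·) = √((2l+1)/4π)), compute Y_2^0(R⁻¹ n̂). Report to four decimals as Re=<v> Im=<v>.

Need the full column D^2_{m',0} for m'=−2..2 at α=2.3595, β=0.2942, γ=2.7683.
cos(β/2)=0.989200, sin(β/2)=0.146570
d^2_{-2,0}: single k=2 term ⇒ +0.051491;  D = +0.000340-0.051490i
d^2_{-1,0}: k∈[1..2] ⇒ +0.347515 -0.007629 = +0.339886;  D = -0.241129+0.239540i
d^2_{0,0}: k∈[0..2] ⇒ +0.957496 -0.084085 +0.000462 = +0.873872;  D = +0.873872+0.000000i
d^2_{1,0}: k∈[0..1] ⇒ -0.347515 +0.007629 = -0.339886;  D = +0.241129+0.239540i
d^2_{2,0}: single k=0 term ⇒ +0.051491;  D = +0.000340+0.051490i
Y_2^{m'}(θ=1.325,φ=3.054) and Σ D·Y over m':
  (+0.0003-0.0515i)·(+0.3578+0.0633i)  (-0.2411+0.2395i)·(-0.1816-0.0160i)  (+0.8739+0.0000i)·(-0.2594+0.0000i)  (+0.2411+0.2395i)·(+0.1816-0.0160i)  (+0.0003+0.0515i)·(+0.3578-0.0633i)
Y_2^0(R⁻¹ n̂) = -0.124654+0.000000i

Re=-0.1247 Im=0.0000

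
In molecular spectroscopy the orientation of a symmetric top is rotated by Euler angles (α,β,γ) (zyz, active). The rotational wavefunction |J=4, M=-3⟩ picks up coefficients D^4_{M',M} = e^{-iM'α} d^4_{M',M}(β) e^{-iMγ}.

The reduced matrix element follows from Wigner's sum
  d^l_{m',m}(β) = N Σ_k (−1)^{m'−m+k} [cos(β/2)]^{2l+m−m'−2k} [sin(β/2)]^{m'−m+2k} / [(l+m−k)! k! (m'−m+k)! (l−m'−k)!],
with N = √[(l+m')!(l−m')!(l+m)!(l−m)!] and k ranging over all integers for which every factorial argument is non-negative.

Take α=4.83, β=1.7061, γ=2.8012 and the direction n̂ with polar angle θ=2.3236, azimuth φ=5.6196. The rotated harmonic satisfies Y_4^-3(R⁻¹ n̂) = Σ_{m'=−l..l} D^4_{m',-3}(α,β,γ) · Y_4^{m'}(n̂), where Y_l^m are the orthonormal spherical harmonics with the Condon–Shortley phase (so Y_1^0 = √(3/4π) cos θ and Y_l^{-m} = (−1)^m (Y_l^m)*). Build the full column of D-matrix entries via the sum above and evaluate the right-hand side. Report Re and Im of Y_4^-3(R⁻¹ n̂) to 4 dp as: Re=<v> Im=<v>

Re=0.3839 Im=0.0012

Need the full column D^4_{m',-3} for m'=−4..4 at α=4.83, β=1.7061, γ=2.8012.
cos(β/2)=0.657689, sin(β/2)=0.753290
d^4_{-4,-3}: single k=1 term ⇒ +0.113410;  D = -0.096641+0.059349i
d^4_{-3,-3}: k∈[0..1] ⇒ +0.035008 -0.321473 = -0.286465;  D = +0.177519+0.224832i
d^4_{-2,-3}: k∈[0..1] ⇒ -0.150027 +0.590437 = +0.440410;  D = +0.311243-0.311591i
d^4_{-1,-3}: k∈[0..1] ⇒ +0.364516 -0.796983 = -0.432467;  D = -0.339720-0.267616i
d^4_{0,-3}: k∈[0..1] ⇒ -0.622375 +0.816461 = +0.194086;  D = -0.101383+0.165502i
d^4_{1,-3}: k∈[0..1] ⇒ +0.796983 -0.627312 = +0.169671;  D = -0.154083-0.071040i
d^4_{2,-3}: k∈[0..1] ⇒ -0.774563 +0.338703 = -0.435860;  D = -0.134786+0.414496i
d^4_{3,-3}: k∈[0..1] ⇒ +0.553237 -0.103680 = +0.449557;  D = +0.440880+0.087896i
d^4_{4,-3}: single k=0 term ⇒ -0.256036;  D = +0.020250-0.255233i
Y_4^{m'}(θ=2.3236,φ=5.6196) and Σ D·Y over m':
  (-0.0966+0.0593i)·(-0.1109+0.0588i)  (+0.1775+0.2248i)·(+0.1356-0.3037i)  (+0.3112-0.3116i)·(+0.0976+0.3928i)  (-0.3397-0.2676i)·(-0.0506-0.0395i)  (-0.1014+0.1655i)·(-0.3571+0.0000i)  (-0.1541-0.0710i)·(+0.0506-0.0395i)  (-0.1348+0.4145i)·(+0.0976-0.3928i)  (+0.4409+0.0879i)·(-0.1356-0.3037i)  (+0.0203-0.2552i)·(-0.1109-0.0588i)
Y_4^-3(R⁻¹ n̂) = +0.383898+0.001248i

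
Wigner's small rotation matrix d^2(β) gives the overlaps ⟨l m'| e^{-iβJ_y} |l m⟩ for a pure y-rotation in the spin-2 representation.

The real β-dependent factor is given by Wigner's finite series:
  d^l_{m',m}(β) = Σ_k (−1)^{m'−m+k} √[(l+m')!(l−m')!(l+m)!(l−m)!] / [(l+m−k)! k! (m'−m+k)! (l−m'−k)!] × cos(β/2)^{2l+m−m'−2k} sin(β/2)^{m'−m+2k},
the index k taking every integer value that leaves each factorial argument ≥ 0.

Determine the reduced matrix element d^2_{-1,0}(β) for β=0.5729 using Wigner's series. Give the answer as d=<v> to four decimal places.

d=0.5579

d^2_{-1,0}(β=0.5729) via Wigner's sum:
Half-angle: c=0.959253, s=0.282549. N=√(1·6·2·2)=4.898979
The bounds max(0,m−m')=1 and min(l+m,l−m')=2 give 2 terms
  k=1: (−1)^0·4.8990/(2)·0.9593^3·0.2825^1 = +0.610897
  k=2: (−1)^1·4.8990/(2)·0.9593^1·0.2825^3 = -0.053002
d^2_{-1,0}(0.5729) = +0.610897 -0.053002 = +0.557896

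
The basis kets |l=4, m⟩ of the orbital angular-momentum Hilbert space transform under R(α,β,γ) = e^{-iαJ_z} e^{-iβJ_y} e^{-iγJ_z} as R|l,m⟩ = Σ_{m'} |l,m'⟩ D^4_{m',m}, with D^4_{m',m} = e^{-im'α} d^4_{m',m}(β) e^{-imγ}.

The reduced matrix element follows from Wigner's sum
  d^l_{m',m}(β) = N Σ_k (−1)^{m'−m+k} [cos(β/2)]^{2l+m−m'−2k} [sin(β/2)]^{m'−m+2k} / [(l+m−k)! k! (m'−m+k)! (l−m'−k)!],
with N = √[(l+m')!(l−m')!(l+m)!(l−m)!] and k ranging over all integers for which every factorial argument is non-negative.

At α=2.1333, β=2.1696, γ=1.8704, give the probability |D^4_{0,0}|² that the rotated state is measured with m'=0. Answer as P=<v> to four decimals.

D^4_{0,0}(2.1333,2.1696,1.8704) = e^{-i·0·2.1333}·d^4_{0,0}(2.1696)·e^{-i·0·1.8704}. Compute d first:
c=cos(2.1696/2)=0.467090, s=sin(2.1696/2)=0.884210; N=√[24·24·24·24]=576.000000
The bounds max(0,m−m')=0 and min(l+m,l−m')=4 give 5 terms
  k=0: (−1)^0·576.0000/(576)·0.4671^8·0.8842^0 = +0.002266
  k=1: (−1)^1·576.0000/(36)·0.4671^6·0.8842^2 = -0.129907
  k=2: (−1)^2·576.0000/(16)·0.4671^4·0.8842^4 = +1.047430
  k=3: (−1)^3·576.0000/(36)·0.4671^2·0.8842^6 = -1.668218
  k=4: (−1)^4·576.0000/(576)·0.4671^0·0.8842^8 = +0.373631
d^4_{0,0}(2.1696) = +0.002266 -0.129907 +1.047430 -1.668218 +0.373631 = -0.374798
|D^4_{0,0}|² = |d^4_{0,0}(β)|² = (-0.374798)² = 0.140474 (the z-rotation phases have unit modulus)

P=0.1405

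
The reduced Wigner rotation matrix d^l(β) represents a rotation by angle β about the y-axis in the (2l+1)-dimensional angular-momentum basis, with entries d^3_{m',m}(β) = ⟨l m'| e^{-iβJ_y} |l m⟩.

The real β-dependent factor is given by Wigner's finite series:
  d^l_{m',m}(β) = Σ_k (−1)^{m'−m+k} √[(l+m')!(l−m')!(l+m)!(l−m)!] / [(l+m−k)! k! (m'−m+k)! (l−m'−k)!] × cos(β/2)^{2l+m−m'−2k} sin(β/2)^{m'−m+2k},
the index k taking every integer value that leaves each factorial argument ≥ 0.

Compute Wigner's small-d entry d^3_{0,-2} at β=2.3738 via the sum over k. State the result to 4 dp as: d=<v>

d=-0.4752

d^3_{0,-2}(β=2.3738) via Wigner's sum:
With c≡cos(β/2)=0.374536 and s≡sin(β/2)=0.927212, N=[6·6·1·120]^{1/2}=65.726707
k∈{0,1} keeps every argument non-negative
  k=0: (−1)^2·65.7267/(12)·0.3745^4·0.9272^2 = +0.092660
  k=1: (−1)^3·65.7267/(12)·0.3745^2·0.9272^4 = -0.567891
d^3_{0,-2}(2.3738) = +0.092660 -0.567891 = -0.475230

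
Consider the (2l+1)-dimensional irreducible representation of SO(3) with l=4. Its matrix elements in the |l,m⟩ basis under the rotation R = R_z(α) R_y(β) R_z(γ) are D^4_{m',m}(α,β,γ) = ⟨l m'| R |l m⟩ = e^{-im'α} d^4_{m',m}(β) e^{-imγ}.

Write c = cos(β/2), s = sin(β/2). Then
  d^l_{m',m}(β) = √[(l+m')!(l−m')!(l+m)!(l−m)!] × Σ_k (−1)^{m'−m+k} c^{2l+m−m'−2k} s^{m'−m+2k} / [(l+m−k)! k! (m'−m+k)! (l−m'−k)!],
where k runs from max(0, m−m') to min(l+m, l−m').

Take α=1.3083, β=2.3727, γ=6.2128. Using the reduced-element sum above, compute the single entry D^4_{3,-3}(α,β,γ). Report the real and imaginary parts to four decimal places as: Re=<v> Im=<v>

Re=-0.0433 Im=0.0667

Split into d^4_{3,-3}(β=2.3727) × two z-phases.
With c≡cos(β/2)=0.375046 and s≡sin(β/2)=0.927006, N=[5040·1·1·5040]^{1/2}=5040.000000
Admissible k: 0..1 (factorial args all ≥0)
  k=0: (−1)^6·5040.0000/(720)·0.3750^2·0.9270^6 = +0.624831
  k=1: (−1)^7·5040.0000/(5040)·0.3750^0·0.9270^8 = -0.545332
d^4_{3,-3}(2.3727) = +0.624831 -0.545332 = +0.079499
D = (-0.708584+0.705627i)·(+0.079499)·(+0.977789-0.209590i) = -0.043323+0.066657i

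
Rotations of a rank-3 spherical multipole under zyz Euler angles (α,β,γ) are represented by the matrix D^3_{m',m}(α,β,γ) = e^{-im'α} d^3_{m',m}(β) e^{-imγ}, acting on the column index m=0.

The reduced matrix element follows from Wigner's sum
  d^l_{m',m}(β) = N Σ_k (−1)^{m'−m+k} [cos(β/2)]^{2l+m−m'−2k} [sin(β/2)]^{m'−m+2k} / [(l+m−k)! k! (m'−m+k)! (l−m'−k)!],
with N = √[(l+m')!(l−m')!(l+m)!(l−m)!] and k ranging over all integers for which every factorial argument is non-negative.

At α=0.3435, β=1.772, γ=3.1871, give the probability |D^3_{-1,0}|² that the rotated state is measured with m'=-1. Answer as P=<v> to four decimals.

D^3_{-1,0}(0.3435,1.772,3.1871) = e^{-i·-1·0.3435}·d^3_{-1,0}(1.772)·e^{-i·0·3.1871}. Compute d first:
Half-angle: c=0.632515, s=0.774548. N=√(2·24·6·6)=41.569219
The bounds max(0,m−m')=1 and min(l+m,l−m')=3 give 3 terms
  k=1: (−1)^0·41.5692/(12)·0.6325^5·0.7745^1 = +0.271640
  k=2: (−1)^1·41.5692/(4)·0.6325^3·0.7745^3 = -1.221996
  k=3: (−1)^2·41.5692/(12)·0.6325^1·0.7745^5 = +0.610806
d^3_{-1,0}(1.772) = +0.271640 -1.221996 +0.610806 = -0.339550
|D^3_{-1,0}|² = |d^3_{-1,0}(β)|² = (-0.339550)² = 0.115294 (the z-rotation phases have unit modulus)

P=0.1153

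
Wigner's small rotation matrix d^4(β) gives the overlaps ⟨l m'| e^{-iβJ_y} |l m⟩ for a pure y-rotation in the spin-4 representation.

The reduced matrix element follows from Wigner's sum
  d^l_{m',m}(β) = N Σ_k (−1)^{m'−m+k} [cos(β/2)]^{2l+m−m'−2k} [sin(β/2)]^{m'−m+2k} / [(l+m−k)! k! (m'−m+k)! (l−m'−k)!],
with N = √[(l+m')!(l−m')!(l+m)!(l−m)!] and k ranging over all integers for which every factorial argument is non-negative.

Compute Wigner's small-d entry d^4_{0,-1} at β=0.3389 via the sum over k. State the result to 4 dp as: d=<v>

d^4_{0,-1}(β=0.3389) via Wigner's sum:
Half-angle: c=0.985678, s=0.168640. N=√(24·24·6·120)=643.987578
k: max(0,(-1)−(0))=0 … min(4+(-1),4−(0))=3
  k=0: (−1)^1·643.9876/(144)·0.9857^7·0.1686^1 = -0.681743
  k=1: (−1)^2·643.9876/(24)·0.9857^5·0.1686^3 = +0.119736
  k=2: (−1)^3·643.9876/(24)·0.9857^3·0.1686^5 = -0.003505
  k=3: (−1)^4·643.9876/(144)·0.9857^1·0.1686^7 = +0.000017
d^4_{0,-1}(0.3389) = -0.681743 +0.119736 -0.003505 +0.000017 = -0.565495

d=-0.5655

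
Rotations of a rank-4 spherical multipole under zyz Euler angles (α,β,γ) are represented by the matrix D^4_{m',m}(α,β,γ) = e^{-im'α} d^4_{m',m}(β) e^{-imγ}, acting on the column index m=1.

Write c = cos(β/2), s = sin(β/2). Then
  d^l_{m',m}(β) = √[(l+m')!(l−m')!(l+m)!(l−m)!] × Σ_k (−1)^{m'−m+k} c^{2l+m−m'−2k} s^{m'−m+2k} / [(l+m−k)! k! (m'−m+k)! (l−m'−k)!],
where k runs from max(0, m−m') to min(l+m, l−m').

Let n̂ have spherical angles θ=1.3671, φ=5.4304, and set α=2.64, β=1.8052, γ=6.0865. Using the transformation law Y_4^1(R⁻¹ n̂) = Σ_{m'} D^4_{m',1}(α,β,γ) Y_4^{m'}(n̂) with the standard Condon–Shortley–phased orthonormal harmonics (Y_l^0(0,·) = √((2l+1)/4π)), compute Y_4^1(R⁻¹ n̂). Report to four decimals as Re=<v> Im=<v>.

Need the full column D^4_{m',1} for m'=−4..4 at α=2.64, β=1.8052, γ=6.0865.
cos(β/2)=0.619571, sin(β/2)=0.784940
d^4_{-4,1}: single k=5 term ⇒ +0.530336;  D = -0.125490-0.515275i
d^4_{-3,1}: k∈[4..5] ⇒ +0.739998 -0.712645 = +0.027354;  D = -0.007104+0.026415i
d^4_{-2,1}: k∈[3..5] ⇒ +0.624426 -1.503362 +0.482597 = -0.396339;  D = -0.274278+0.286105i
d^4_{-1,1}: k∈[2..5] ⇒ +0.348514 -1.678159 +1.346772 -0.144110 = -0.126982;  D = +0.121125-0.038121i
d^4_{0,1}: k∈[1..4] ⇒ +0.123024 -1.184766 +1.901619 -0.508702 = +0.331175;  D = +0.324790+0.064718i
d^4_{1,1}: k∈[0..3] ⇒ +0.021714 -0.522772 +1.678159 -0.897848 = +0.279253;  D = -0.213894-0.179531i
d^4_{2,1}: k∈[0..2] ⇒ -0.116711 +0.936640 -1.002241 = -0.182312;  D = -0.066084-0.169914i
d^4_{3,1}: k∈[0..1] ⇒ +0.276625 -0.739998 = -0.463374;  D = -0.060375+0.459423i
d^4_{4,1}: single k=0 term ⇒ -0.330415;  D = +0.195265-0.266544i
Y_4^{m'}(θ=1.3671,φ=5.4304) and Σ D·Y over m':
  (-0.1255-0.5153i)·(-0.3924-0.1084i)  (-0.0071+0.0264i)·(-0.1985+0.1310i)  (-0.2743+0.2861i)·(+0.0308-0.2269i)  (+0.1211-0.0381i)·(-0.1673-0.1915i)  (+0.3248+0.0647i)·(+0.1937+0.0000i)  (-0.2139-0.1795i)·(+0.1673-0.1915i)  (-0.0661-0.1699i)·(+0.0308+0.2269i)  (-0.0604+0.4594i)·(+0.1985+0.1310i)  (+0.1953-0.2665i)·(-0.3924+0.1084i)
Y_4^1(R⁻¹ n̂) = -0.070398+0.476085i

Re=-0.0704 Im=0.4761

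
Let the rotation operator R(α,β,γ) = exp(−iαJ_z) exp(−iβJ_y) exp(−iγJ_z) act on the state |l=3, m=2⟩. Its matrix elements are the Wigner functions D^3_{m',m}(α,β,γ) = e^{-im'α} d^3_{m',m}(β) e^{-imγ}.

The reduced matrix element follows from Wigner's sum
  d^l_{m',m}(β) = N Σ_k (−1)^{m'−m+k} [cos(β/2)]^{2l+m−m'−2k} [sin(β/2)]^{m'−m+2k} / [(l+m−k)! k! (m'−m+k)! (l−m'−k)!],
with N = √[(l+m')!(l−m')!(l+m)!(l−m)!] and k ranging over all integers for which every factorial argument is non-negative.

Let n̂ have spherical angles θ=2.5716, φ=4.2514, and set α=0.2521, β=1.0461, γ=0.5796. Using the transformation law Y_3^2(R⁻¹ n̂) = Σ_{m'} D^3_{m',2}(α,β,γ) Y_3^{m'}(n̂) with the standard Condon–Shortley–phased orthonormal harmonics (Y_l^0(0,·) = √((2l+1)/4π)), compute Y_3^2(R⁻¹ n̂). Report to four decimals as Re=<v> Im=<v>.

Re=0.2658 Im=0.2279

Need the full column D^3_{m',2} for m'=−3..3 at α=0.2521, β=1.0461, γ=0.5796.
cos(β/2)=0.866300, sin(β/2)=0.499525
d^3_{-3,2}: single k=5 term ⇒ +0.065998;  D = +0.060713-0.025877i
d^3_{-2,2}: k∈[4..5] ⇒ +0.233633 -0.015536 = +0.218097;  D = +0.172961-0.132856i
d^3_{-1,2}: k∈[3..4] ⇒ +0.512513 -0.085203 = +0.427311;  D = +0.263237-0.336602i
d^3_{0,2}: k∈[2..3] ⇒ +0.769745 -0.255932 = +0.513813;  D = +0.205563-0.470901i
d^3_{1,2}: k∈[1..2] ⇒ +0.770722 -0.512513 = +0.258208;  D = +0.041009-0.254931i
d^3_{2,2}: k∈[0..1] ⇒ +0.422677 -0.702678 = -0.280001;  D = +0.025892+0.278801i
d^3_{3,2}: single k=0 term ⇒ -0.596999;  D = +0.201736+0.561881i
Y_3^{m'}(θ=2.5716,φ=4.2514) and Σ D·Y over m':
  (+0.0607-0.0259i)·(+0.0644-0.0122i)  (+0.1730-0.1329i)·(+0.1514+0.1996i)  (+0.2632-0.3366i)·(-0.1974+0.3974i)  (+0.2056-0.4709i)·(-0.1709+0.0000i)  (+0.0410-0.2549i)·(+0.1974+0.3974i)  (+0.0259+0.2788i)·(+0.1514-0.1996i)  (+0.2017+0.5619i)·(-0.0644-0.0122i)
Y_3^2(R⁻¹ n̂) = +0.265821+0.227885i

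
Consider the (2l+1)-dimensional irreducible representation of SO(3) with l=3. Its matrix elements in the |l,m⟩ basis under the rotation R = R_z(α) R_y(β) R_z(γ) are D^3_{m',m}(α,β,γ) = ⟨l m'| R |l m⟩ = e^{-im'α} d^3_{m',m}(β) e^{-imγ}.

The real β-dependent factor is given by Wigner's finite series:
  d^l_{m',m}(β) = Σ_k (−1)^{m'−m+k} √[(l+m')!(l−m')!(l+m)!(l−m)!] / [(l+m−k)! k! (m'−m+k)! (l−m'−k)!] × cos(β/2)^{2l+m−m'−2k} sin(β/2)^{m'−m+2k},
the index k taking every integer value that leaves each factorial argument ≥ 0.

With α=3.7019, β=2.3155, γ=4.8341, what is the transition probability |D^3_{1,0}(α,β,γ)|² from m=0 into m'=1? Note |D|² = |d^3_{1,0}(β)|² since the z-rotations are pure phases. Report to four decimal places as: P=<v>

P=0.1705

D^3_{1,0}(3.7019,2.3155,4.8341) = e^{-i·1·3.7019}·d^3_{1,0}(2.3155)·e^{-i·0·4.8341}. Compute d first:
With c≡cos(β/2)=0.401401 and s≡sin(β/2)=0.915902, N=[24·2·6·6]^{1/2}=41.569219
The bounds max(0,m−m')=0 and min(l+m,l−m')=2 give 3 terms
  k=0: (−1)^1·41.5692/(12)·0.4014^5·0.9159^1 = -0.033062
  k=1: (−1)^2·41.5692/(4)·0.4014^3·0.9159^3 = +0.516411
  k=2: (−1)^3·41.5692/(12)·0.4014^1·0.9159^5 = -0.896221
d^3_{1,0}(2.3155) = -0.033062 +0.516411 -0.896221 = -0.412872
|D^3_{1,0}|² = |d^3_{1,0}(β)|² = (-0.412872)² = 0.170463 (the z-rotation phases have unit modulus)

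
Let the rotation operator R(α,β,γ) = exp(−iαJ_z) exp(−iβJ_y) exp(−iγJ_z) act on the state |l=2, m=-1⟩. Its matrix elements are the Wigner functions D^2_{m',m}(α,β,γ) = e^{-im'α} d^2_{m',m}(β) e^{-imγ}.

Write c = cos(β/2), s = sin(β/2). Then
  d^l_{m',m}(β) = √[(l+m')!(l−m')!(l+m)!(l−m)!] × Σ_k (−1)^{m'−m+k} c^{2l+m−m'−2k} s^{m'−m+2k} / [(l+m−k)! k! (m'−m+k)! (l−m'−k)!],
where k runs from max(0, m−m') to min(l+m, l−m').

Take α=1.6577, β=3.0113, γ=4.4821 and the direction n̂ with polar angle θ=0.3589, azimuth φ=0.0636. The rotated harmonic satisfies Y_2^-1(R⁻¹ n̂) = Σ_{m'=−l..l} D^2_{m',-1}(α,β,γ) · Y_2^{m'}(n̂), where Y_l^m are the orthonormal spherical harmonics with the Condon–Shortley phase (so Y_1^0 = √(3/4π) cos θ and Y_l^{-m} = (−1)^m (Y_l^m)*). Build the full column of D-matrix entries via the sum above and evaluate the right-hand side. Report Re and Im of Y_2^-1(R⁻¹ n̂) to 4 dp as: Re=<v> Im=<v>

Re=-0.2641 Im=-0.0218

Need the full column D^2_{m',-1} for m'=−2..2 at α=1.6577, β=3.0113, γ=4.4821.
cos(β/2)=0.065100, sin(β/2)=0.997879
d^2_{-2,-1}: single k=1 term ⇒ +0.000551;  D = +0.000031+0.000550i
d^2_{-1,-1}: k∈[0..1] ⇒ +0.000018 -0.012660 = -0.012642;  D = -0.012513+0.001807i
d^2_{0,-1}: k∈[0..1] ⇒ -0.000674 +0.158450 = +0.157775;  D = -0.036014-0.153610i
d^2_{1,-1}: k∈[0..1] ⇒ +0.012660 -0.991542 = -0.978882;  D = +0.930050-0.305314i
d^2_{2,-1}: single k=0 term ⇒ -0.129374;  D = -0.050868-0.118954i
Y_2^{m'}(θ=0.3589,φ=0.0636) and Σ D·Y over m':
  (+0.0000+0.0005i)·(+0.0473-0.0060i)  (-0.0125+0.0018i)·(+0.2536-0.0161i)  (-0.0360-0.1536i)·(+0.5141+0.0000i)  (+0.9300-0.3053i)·(-0.2536-0.0161i)  (-0.0509-0.1190i)·(+0.0473+0.0060i)
Y_2^-1(R⁻¹ n̂) = -0.264081-0.021814i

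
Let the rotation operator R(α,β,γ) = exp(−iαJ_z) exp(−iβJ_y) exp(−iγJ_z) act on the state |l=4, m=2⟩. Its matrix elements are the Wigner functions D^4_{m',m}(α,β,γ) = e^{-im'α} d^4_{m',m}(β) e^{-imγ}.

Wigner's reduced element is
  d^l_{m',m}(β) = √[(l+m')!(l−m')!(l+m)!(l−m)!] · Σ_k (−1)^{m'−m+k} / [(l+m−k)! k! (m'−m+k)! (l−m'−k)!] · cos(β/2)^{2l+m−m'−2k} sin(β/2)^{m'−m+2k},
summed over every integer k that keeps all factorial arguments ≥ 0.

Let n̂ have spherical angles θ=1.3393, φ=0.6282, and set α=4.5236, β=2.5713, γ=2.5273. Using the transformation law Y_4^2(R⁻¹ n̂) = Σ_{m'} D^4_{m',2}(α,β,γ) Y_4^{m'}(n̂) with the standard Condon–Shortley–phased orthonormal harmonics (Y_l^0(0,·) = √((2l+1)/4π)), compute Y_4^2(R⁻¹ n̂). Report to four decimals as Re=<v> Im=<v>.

Re=-0.2959 Im=0.0021

Need the full column D^4_{m',2} for m'=−4..4 at α=4.5236, β=2.5713, γ=2.5273.
cos(β/2)=0.281298, sin(β/2)=0.959621
d^4_{-4,2}: single k=6 term ⇒ +0.326971;  D = +0.291007+0.149079i
d^4_{-3,2}: k∈[5..6] ⇒ +0.203321 -0.788728 = -0.585407;  D = +0.359948-0.461669i
d^4_{-2,2}: k∈[4..6] ⇒ +0.079644 -0.741500 +0.719111 = +0.057256;  D = -0.037744-0.043053i
d^4_{-1,2}: k∈[3..5] ⇒ +0.022011 -0.384241 +0.894333 = +0.532104;  D = +0.458834-0.269455i
d^4_{0,2}: k∈[2..4] ⇒ +0.004328 -0.134324 +0.586207 = +0.456212;  D = +0.153091+0.429758i
d^4_{1,2}: k∈[1..3] ⇒ +0.000567 -0.033017 +0.256160 = +0.223711;  D = -0.221083+0.034188i
d^4_{2,2}: k∈[0..2] ⇒ +0.000039 -0.005475 +0.079644 = +0.074209;  D = +0.002624-0.074162i
d^4_{3,2}: k∈[0..1] ⇒ -0.000500 +0.017471 = +0.016971;  D = +0.016546+0.003772i
d^4_{4,2}: single k=0 term ⇒ +0.002414;  D = -0.000969+0.002211i
Y_4^{m'}(θ=1.3393,φ=0.6282) and Σ D·Y over m':
  (+0.2910+0.1491i)·(-0.3212-0.2336i)  (+0.3599-0.4617i)·(-0.0817-0.2519i)  (-0.0377-0.0431i)·(-0.0619+0.1903i)  (+0.4588-0.2695i)·(-0.2249+0.1634i)  (+0.1531+0.4298i)·(+0.1606+0.0000i)  (-0.2211+0.0342i)·(+0.2249+0.1634i)  (+0.0026-0.0742i)·(-0.0619-0.1903i)  (+0.0165+0.0038i)·(+0.0817-0.2519i)  (-0.0010+0.0022i)·(-0.3212+0.2336i)
Y_4^2(R⁻¹ n̂) = -0.295919+0.002133i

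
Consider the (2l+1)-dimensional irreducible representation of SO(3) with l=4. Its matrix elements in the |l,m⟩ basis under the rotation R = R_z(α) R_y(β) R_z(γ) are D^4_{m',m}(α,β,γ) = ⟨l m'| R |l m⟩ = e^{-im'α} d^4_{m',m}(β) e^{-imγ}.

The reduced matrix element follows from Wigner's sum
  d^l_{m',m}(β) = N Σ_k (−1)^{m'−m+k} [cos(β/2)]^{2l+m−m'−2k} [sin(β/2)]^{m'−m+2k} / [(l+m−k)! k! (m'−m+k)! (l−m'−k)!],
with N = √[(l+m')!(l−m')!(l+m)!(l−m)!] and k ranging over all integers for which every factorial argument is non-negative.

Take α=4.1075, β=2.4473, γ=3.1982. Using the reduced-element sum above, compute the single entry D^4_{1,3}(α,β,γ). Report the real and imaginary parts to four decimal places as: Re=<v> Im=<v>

Re=-0.0538 Im=0.1158

D^4_{1,3}(4.1075,2.4473,3.1982) = e^{-i·1·4.1075}·d^4_{1,3}(2.4473)·e^{-i·3·3.1982}. Compute d first:
c=cos(2.4473/2)=0.340216, s=sin(2.4473/2)=0.940347; N=√[120·6·5040·1]=1904.940944
The bounds max(0,m−m')=2 and min(l+m,l−m')=3 give 2 terms
  k=2: (−1)^0·1904.9409/(240)·0.3402^6·0.9403^2 = +0.010884
  k=3: (−1)^1·1904.9409/(144)·0.3402^4·0.9403^4 = -0.138577
d^4_{1,3}(2.4473) = +0.010884 -0.138577 = -0.127693
Attach z-rotation phases: D = e^{-i(1)(4.1075)}·(-0.127693)·e^{-i(3)(3.1982)} = -0.053819+0.115797i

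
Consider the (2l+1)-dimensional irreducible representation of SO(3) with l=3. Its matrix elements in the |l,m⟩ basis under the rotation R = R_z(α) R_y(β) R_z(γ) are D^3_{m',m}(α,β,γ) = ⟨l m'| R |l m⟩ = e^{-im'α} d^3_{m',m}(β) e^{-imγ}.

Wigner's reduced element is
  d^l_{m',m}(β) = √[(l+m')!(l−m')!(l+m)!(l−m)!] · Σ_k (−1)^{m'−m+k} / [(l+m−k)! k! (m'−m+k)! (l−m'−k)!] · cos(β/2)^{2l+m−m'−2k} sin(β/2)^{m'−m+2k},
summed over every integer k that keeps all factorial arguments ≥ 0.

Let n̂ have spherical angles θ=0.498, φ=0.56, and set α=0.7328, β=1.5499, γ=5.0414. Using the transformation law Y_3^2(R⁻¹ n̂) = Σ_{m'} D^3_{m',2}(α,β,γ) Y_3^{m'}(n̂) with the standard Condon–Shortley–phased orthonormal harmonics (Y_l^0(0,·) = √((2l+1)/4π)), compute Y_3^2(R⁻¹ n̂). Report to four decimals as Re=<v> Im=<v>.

Need the full column D^3_{m',2} for m'=−3..3 at α=0.7328, β=1.5499, γ=5.0414.
cos(β/2)=0.714456, sin(β/2)=0.699680
d^3_{-3,2}: single k=5 term ⇒ +0.293460;  D = -0.008925-0.293325i
d^3_{-2,2}: k∈[4..5] ⇒ +0.611674 -0.117327 = +0.494347;  D = -0.341717-0.357222i
d^3_{-1,2}: k∈[3..4] ⇒ +0.790052 -0.378856 = +0.411196;  D = -0.410047-0.030720i
d^3_{0,2}: k∈[2..3] ⇒ +0.698654 -0.670055 = +0.028599;  D = -0.022628+0.017490i
d^3_{1,2}: k∈[1..2] ⇒ +0.411886 -0.790052 = -0.378166;  D = +0.067693-0.372058i
d^3_{2,2}: k∈[0..1] ⇒ +0.133000 -0.637781 = -0.504780;  D = -0.265057-0.429590i
d^3_{3,2}: single k=0 term ⇒ -0.319046;  D = -0.306161-0.089754i
Y_3^{m'}(θ=0.498,φ=0.56) and Σ D·Y over m':
  (-0.0089-0.2933i)·(-0.0050-0.0452i)  (-0.3417-0.3572i)·(+0.0893-0.1844i)  (-0.4100-0.0307i)·(+0.3740-0.2345i)  (-0.0226+0.0175i)·(+0.2817+0.0000i)  (+0.0677-0.3721i)·(-0.3740-0.2345i)  (-0.2651-0.4296i)·(+0.0893+0.1844i)  (-0.3062-0.0898i)·(+0.0050-0.0452i)
Y_3^2(R⁻¹ n̂) = -0.339064+0.172000i

Re=-0.3391 Im=0.1720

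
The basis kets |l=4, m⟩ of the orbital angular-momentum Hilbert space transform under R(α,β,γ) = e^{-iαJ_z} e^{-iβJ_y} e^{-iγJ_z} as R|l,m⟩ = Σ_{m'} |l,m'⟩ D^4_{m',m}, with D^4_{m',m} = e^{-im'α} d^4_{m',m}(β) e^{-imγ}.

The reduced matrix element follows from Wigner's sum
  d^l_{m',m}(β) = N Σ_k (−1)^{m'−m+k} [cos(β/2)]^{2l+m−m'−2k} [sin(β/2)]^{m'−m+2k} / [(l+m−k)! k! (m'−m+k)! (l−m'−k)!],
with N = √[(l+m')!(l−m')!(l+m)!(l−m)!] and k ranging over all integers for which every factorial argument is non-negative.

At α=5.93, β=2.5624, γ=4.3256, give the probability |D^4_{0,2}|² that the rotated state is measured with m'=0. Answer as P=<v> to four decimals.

First d^4_{0,2}(β=2.5624), then the phase factors e^{-i(0)α} and e^{-i(2)γ}:
c=cos(2.5624/2)=0.285565, s=sin(2.5624/2)=0.958359; N=√[24·24·720·2]=910.735966
k: max(0,(2)−(0))=2 … min(4+(2),4−(0))=4
  k=2: (−1)^0·910.7360/(96)·0.2856^6·0.9584^2 = +0.004725
  k=3: (−1)^1·910.7360/(36)·0.2856^4·0.9584^4 = -0.141914
  k=4: (−1)^2·910.7360/(96)·0.2856^2·0.9584^6 = +0.599380
d^4_{0,2}(2.5624) = +0.004725 -0.141914 +0.599380 = +0.462191
|D^4_{0,2}|² = |d^4_{0,2}(β)|² = (+0.462191)² = 0.213621 (the z-rotation phases have unit modulus)

P=0.2136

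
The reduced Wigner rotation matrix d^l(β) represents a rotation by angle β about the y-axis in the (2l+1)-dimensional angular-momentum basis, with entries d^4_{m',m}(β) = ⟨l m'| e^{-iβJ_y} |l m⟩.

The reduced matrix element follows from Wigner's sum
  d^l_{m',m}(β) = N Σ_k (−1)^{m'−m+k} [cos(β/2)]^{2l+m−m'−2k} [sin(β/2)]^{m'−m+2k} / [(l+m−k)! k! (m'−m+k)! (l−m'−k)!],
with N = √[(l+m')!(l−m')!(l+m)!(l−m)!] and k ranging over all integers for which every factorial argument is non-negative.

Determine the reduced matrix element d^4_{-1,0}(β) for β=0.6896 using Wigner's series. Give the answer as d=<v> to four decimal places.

d=0.3201

d^4_{-1,0}(β=0.6896) via Wigner's sum:
With c≡cos(β/2)=0.941143 and s≡sin(β/2)=0.338008, N=[6·120·24·24]^{1/2}=643.987578
k: max(0,(0)−(-1))=1 … min(4+(0),4−(-1))=4
  k=1: (−1)^0·643.9876/(144)·0.9411^7·0.3380^1 = +0.988626
  k=2: (−1)^1·643.9876/(24)·0.9411^5·0.3380^3 = -0.765116
  k=3: (−1)^2·643.9876/(24)·0.9411^3·0.3380^5 = +0.098690
  k=4: (−1)^3·643.9876/(144)·0.9411^1·0.3380^7 = -0.002122
d^4_{-1,0}(0.6896) = +0.988626 -0.765116 +0.098690 -0.002122 = +0.320078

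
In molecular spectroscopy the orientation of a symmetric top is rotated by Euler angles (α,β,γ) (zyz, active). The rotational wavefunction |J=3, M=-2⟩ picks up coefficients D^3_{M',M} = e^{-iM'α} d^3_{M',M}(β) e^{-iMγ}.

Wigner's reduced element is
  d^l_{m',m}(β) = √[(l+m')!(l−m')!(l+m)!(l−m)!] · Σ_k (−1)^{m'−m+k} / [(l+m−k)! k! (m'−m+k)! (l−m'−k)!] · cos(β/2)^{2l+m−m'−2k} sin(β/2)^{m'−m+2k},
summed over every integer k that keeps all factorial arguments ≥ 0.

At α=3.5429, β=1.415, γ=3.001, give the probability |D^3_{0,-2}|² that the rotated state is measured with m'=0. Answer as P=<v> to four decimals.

P=0.0430

Split into d^3_{0,-2}(β=1.415) × two z-phases.
Half-angle: c=0.759989, s=0.649936. N=√(6·6·1·120)=65.726707
k∈{0,1} keeps every argument non-negative
  k=0: (−1)^2·65.7267/(12)·0.7600^4·0.6499^2 = +0.771847
  k=1: (−1)^3·65.7267/(12)·0.7600^2·0.6499^4 = -0.564491
d^3_{0,-2}(1.415) = +0.771847 -0.564491 = +0.207355
|D^3_{0,-2}|² = |d^3_{0,-2}(β)|² = (+0.207355)² = 0.042996 (the z-rotation phases have unit modulus)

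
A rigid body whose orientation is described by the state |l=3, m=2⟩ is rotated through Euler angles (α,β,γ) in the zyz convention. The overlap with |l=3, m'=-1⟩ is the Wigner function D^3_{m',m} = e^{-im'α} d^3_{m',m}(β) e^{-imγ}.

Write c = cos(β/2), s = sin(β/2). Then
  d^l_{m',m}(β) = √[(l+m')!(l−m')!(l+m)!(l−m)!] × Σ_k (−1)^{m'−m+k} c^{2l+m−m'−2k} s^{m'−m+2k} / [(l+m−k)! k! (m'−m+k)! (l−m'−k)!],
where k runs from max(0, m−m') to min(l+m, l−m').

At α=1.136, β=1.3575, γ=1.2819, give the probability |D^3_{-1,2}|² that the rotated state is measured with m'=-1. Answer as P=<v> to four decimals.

P=0.2480

D^3_{-1,2}(1.136,1.3575,1.2819) = e^{-i·-1·1.136}·d^3_{-1,2}(1.3575)·e^{-i·2·1.2819}. Compute d first:
With c≡cos(β/2)=0.778358 and s≡sin(β/2)=0.627821, N=[2·24·120·1]^{1/2}=75.894664
k: max(0,(2)−(-1))=3 … min(3+(2),3−(-1))=4
  k=3: (−1)^0·75.8947/(12)·0.7784^3·0.6278^3 = +0.738032
  k=4: (−1)^1·75.8947/(24)·0.7784^1·0.6278^5 = -0.240081
d^3_{-1,2}(1.3575) = +0.738032 -0.240081 = +0.497951
|D^3_{-1,2}|² = |d^3_{-1,2}(β)|² = (+0.497951)² = 0.247955 (the z-rotation phases have unit modulus)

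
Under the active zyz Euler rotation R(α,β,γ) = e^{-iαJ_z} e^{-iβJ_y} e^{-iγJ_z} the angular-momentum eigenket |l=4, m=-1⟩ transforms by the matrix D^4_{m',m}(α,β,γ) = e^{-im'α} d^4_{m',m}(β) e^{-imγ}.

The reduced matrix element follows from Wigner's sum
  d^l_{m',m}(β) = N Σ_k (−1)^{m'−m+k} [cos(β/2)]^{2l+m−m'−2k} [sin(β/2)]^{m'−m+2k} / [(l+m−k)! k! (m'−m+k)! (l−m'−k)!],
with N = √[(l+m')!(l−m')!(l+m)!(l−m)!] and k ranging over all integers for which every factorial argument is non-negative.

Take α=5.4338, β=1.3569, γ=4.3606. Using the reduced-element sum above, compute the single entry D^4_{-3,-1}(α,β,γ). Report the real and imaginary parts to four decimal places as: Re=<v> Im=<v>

First d^4_{-3,-1}(β=1.3569), then the phase factors e^{-i(-3)α} and e^{-i(-1)γ}:
With c≡cos(β/2)=0.778546 and s≡sin(β/2)=0.627587, N=[1·5040·6·120]^{1/2}=1904.940944
k: max(0,(-1)−(-3))=2 … min(4+(-1),4−(-3))=3
  k=2: (−1)^0·1904.9409/(240)·0.7785^6·0.6276^2 = +0.696186
  k=3: (−1)^1·1904.9409/(144)·0.7785^4·0.6276^4 = -0.753968
d^4_{-3,-1}(1.3569) = +0.696186 -0.753968 = -0.057782
Phases: e^{-i·(-3)·5.4338}=-0.829024-0.559213i, e^{-i·(-1)·4.3606}=-0.344578-0.938758i ⇒ D=+0.013827-0.056103i

Re=0.0138 Im=-0.0561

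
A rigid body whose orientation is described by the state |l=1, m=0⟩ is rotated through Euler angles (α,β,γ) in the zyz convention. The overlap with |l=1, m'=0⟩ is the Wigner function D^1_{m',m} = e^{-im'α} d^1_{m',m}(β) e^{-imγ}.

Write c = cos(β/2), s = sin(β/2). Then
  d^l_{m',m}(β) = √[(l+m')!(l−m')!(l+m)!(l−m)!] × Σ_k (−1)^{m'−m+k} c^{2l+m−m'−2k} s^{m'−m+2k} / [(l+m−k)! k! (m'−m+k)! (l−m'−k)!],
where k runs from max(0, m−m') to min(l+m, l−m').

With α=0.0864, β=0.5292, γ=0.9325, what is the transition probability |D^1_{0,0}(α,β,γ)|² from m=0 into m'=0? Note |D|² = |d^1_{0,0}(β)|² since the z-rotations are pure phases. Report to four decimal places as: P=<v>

P=0.7451

Split into d^1_{0,0}(β=0.5292) × two z-phases.
Half-angle: c=0.965197, s=0.261523. N=√(1·1·1·1)=1.000000
Admissible k: 0..1 (factorial args all ≥0)
  k=0: (−1)^0·1.0000/(1)·0.9652^2·0.2615^0 = +0.931606
  k=1: (−1)^1·1.0000/(1)·0.9652^0·0.2615^2 = -0.068394
d^1_{0,0}(0.5292) = +0.931606 -0.068394 = +0.863211
|D^1_{0,0}|² = |d^1_{0,0}(β)|² = (+0.863211)² = 0.745134 (the z-rotation phases have unit modulus)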